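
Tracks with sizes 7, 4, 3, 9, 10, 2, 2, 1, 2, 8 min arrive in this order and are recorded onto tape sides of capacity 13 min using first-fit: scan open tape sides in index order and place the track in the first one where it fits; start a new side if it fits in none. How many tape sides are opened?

4

  7 → side 1 (new)  [load 7/13]
  4 → side 1  [load 11/13]
  3 → side 2 (new)  [load 3/13]
  9 → side 2  [load 12/13]
  10 → side 3 (new)  [load 10/13]
  2 → side 1  [load 13/13]
  2 → side 3  [load 12/13]
  1 → side 2  [load 13/13]
  2 → side 4 (new)  [load 2/13]
  8 → side 4  [load 10/13]
4 tape sides opened.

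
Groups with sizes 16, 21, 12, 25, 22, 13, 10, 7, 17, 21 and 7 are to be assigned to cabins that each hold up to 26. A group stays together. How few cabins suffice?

Total = 25 + 22 + 21 + 21 + 17 + 16 + 13 + 12 + 10 + 7 + 7 = 171.
Lower bound: ⌈171/26⌉ = 7 cabins.
A packing using 8 cabins:
  cabin 1: 25 = 25
  cabin 2: 22 = 22
  cabin 3: 21 = 21
  cabin 4: 21 = 21
  cabin 5: 17 + 7 = 24
  cabin 6: 16 + 10 = 26
  cabin 7: 13 + 12 = 25
  cabin 8: 7 = 7
No arrangement into 7 cabins stays within capacity, so 8 is optimal.

8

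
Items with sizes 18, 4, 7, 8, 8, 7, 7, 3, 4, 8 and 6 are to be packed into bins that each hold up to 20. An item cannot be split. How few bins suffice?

5

Total = 18 + 8 + 8 + 8 + 7 + 7 + 7 + 6 + 4 + 4 + 3 = 80.
Lower bound: ⌈80/20⌉ = 4 bins.
A packing using 5 bins:
  bin 1: 18 = 18
  bin 2: 8 + 8 + 4 = 20
  bin 3: 8 + 7 + 4 = 19
  bin 4: 7 + 7 + 6 = 20
  bin 5: 3 = 3
No arrangement into 4 bins stays within capacity, so 5 is optimal.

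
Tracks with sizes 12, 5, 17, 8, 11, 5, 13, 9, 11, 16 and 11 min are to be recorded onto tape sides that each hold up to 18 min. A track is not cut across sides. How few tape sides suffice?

8

Total = 17 + 16 + 13 + 12 + 11 + 11 + 11 + 9 + 8 + 5 + 5 = 118 min.
Lower bound: ⌈118/18⌉ = 7 tape sides.
A packing using 8 tape sides:
  side 1: 17 = 17
  side 2: 16 = 16
  side 3: 13 + 5 = 18
  side 4: 12 + 5 = 17
  side 5: 11 = 11
  side 6: 11 = 11
  side 7: 11 = 11
  side 8: 9 + 8 = 17
No arrangement into 7 tape sides stays within capacity, so 8 is optimal.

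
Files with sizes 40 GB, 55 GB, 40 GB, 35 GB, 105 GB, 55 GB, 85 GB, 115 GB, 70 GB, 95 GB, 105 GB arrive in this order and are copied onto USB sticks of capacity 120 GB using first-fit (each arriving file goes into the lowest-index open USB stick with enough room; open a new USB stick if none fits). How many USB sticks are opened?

9

  40 → USB stick 1 (new)  [load 40/120]
  55 → USB stick 1  [load 95/120]
  40 → USB stick 2 (new)  [load 40/120]
  35 → USB stick 2  [load 75/120]
  105 → USB stick 3 (new)  [load 105/120]
  55 → USB stick 4 (new)  [load 55/120]
  85 → USB stick 5 (new)  [load 85/120]
  115 → USB stick 6 (new)  [load 115/120]
  70 → USB stick 7 (new)  [load 70/120]
  95 → USB stick 8 (new)  [load 95/120]
  105 → USB stick 9 (new)  [load 105/120]
9 USB sticks opened.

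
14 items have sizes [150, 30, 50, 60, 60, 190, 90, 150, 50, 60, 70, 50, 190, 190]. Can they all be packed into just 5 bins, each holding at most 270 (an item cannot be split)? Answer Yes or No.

Total = 1390; ⌈1390/270⌉ = 6.
At least 6 bins are required, but only 5 are allowed.

No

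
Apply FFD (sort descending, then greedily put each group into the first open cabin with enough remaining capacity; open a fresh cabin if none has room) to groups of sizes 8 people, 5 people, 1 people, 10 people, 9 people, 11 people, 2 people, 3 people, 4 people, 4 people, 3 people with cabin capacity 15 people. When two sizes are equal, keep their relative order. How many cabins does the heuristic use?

4

Sorted descending: 11, 10, 9, 8, 5, 4, 4, 3, 3, 2, 1.
  11 → cabin 1 (new)  [load 11/15]
  10 → cabin 2 (new)  [load 10/15]
  9 → cabin 3 (new)  [load 9/15]
  8 → cabin 4 (new)  [load 8/15]
  5 → cabin 2  [load 15/15]
  4 → cabin 1  [load 15/15]
  4 → cabin 3  [load 13/15]
  3 → cabin 4  [load 11/15]
  3 → cabin 4  [load 14/15]
  2 → cabin 3  [load 15/15]
  1 → cabin 4  [load 15/15]
4 cabins opened.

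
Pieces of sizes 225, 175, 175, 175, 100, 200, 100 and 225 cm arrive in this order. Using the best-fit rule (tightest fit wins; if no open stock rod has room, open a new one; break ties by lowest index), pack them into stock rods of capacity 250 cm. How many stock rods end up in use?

7

  225 → stock rod 1 (new)  [load 225/250]
  175 → stock rod 2 (new)  [load 175/250]
  175 → stock rod 3 (new)  [load 175/250]
  175 → stock rod 4 (new)  [load 175/250]
  100 → stock rod 5 (new)  [load 100/250]
  200 → stock rod 6 (new)  [load 200/250]
  100 → stock rod 5  [load 200/250]
  225 → stock rod 7 (new)  [load 225/250]
7 stock rods opened.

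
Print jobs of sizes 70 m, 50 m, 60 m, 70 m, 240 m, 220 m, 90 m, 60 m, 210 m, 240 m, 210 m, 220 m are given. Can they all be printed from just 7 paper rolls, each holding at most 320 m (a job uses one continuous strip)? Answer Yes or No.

Yes

A valid assignment using 6 paper rolls:
  roll 1: 240 + 70 = 310
  roll 2: 240 + 70 = 310
  roll 3: 220 + 90 = 310
  roll 4: 220 + 60 = 280
  roll 5: 210 + 60 + 50 = 320
  roll 6: 210 = 210
That uses only 6 ≤ 7, so 7 paper rolls are enough.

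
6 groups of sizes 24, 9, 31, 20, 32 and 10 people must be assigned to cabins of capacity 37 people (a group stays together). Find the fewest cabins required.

4

Total = 32 + 31 + 24 + 20 + 10 + 9 = 126 people.
Lower bound: ⌈126/37⌉ = 4 cabins.
A packing using 4 cabins:
  cabin 1: 32 = 32
  cabin 2: 31 = 31
  cabin 3: 24 + 10 = 34
  cabin 4: 20 + 9 = 29
This matches the lower bound, so 4 is optimal.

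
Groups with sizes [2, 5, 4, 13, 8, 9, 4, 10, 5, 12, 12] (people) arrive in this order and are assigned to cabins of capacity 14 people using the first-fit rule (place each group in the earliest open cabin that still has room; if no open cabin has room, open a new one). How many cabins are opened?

  2 → cabin 1 (new)  [load 2/14]
  5 → cabin 1  [load 7/14]
  4 → cabin 1  [load 11/14]
  13 → cabin 2 (new)  [load 13/14]
  8 → cabin 3 (new)  [load 8/14]
  9 → cabin 4 (new)  [load 9/14]
  4 → cabin 3  [load 12/14]
  10 → cabin 5 (new)  [load 10/14]
  5 → cabin 4  [load 14/14]
  12 → cabin 6 (new)  [load 12/14]
  12 → cabin 7 (new)  [load 12/14]
7 cabins opened.

7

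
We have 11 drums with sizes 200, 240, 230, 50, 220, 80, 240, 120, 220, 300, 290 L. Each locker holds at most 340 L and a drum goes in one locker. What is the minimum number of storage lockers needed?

8

Total = 300 + 290 + 240 + 240 + 230 + 220 + 220 + 200 + 120 + 80 + 50 = 2190 L.
Lower bound: ⌈2190/340⌉ = 7 storage lockers.
Also, 8 drums each exceed 170 L, and no two of those can share a locker, so at least 8 storage lockers are needed.
A packing using 8 storage lockers:
  locker 1: 300 = 300
  locker 2: 290 + 50 = 340
  locker 3: 240 + 80 = 320
  locker 4: 240 = 240
  locker 5: 230 = 230
  locker 6: 220 + 120 = 340
  locker 7: 220 = 220
  locker 8: 200 = 200
This matches the lower bound, so 8 is optimal.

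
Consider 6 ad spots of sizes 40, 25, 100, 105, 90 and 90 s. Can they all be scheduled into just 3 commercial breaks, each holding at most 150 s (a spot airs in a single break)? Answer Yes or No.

Total = 450 s; ⌈450/150⌉ = 3.
4 ad spots each exceed half the capacity and cannot share a break, forcing at least 4 commercial breaks.
At least 4 commercial breaks are required, but only 3 are allowed.

No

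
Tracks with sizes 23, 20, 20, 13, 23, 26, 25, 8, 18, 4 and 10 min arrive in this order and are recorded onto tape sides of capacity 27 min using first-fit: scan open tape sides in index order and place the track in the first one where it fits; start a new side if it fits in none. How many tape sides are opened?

9

  23 → side 1 (new)  [load 23/27]
  20 → side 2 (new)  [load 20/27]
  20 → side 3 (new)  [load 20/27]
  13 → side 4 (new)  [load 13/27]
  23 → side 5 (new)  [load 23/27]
  26 → side 6 (new)  [load 26/27]
  25 → side 7 (new)  [load 25/27]
  8 → side 4  [load 21/27]
  18 → side 8 (new)  [load 18/27]
  4 → side 1  [load 27/27]
  10 → side 9 (new)  [load 10/27]
9 tape sides opened.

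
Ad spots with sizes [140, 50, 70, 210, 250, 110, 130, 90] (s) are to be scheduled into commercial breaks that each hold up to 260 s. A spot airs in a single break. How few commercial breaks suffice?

5

Total = 250 + 210 + 140 + 130 + 110 + 90 + 70 + 50 = 1050 s.
Lower bound: ⌈1050/260⌉ = 5 commercial breaks.
A packing using 5 commercial breaks:
  break 1: 250 = 250
  break 2: 210 + 50 = 260
  break 3: 140 + 110 = 250
  break 4: 130 + 90 = 220
  break 5: 70 = 70
This matches the lower bound, so 5 is optimal.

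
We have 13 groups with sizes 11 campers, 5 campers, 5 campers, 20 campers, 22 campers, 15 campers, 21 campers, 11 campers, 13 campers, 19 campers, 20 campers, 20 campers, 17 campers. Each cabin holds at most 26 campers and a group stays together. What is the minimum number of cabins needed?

Total = 22 + 21 + 20 + 20 + 20 + 19 + 17 + 15 + 13 + 11 + 11 + 5 + 5 = 199 campers.
Lower bound: ⌈199/26⌉ = 8 cabins.
A packing using 9 cabins:
  cabin 1: 22 = 22
  cabin 2: 21 + 5 = 26
  cabin 3: 20 + 5 = 25
  cabin 4: 20 = 20
  cabin 5: 20 = 20
  cabin 6: 19 = 19
  cabin 7: 17 = 17
  cabin 8: 15 + 11 = 26
  cabin 9: 13 + 11 = 24
No arrangement into 8 cabins stays within capacity, so 9 is optimal.

9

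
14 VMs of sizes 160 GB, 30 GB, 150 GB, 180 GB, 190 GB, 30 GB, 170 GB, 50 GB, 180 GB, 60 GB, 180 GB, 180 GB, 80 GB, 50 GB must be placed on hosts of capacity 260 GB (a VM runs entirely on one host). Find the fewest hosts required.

Total = 190 + 180 + 180 + 180 + 180 + 170 + 160 + 150 + 80 + 60 + 50 + 50 + 30 + 30 = 1690 GB.
Lower bound: ⌈1690/260⌉ = 7 hosts.
Also, 8 VMs each exceed 130 GB, and no two of those can share a host, so at least 8 hosts are needed.
A packing using 8 hosts:
  host 1: 190 + 60 = 250
  host 2: 180 + 80 = 260
  host 3: 180 + 50 + 30 = 260
  host 4: 180 + 50 + 30 = 260
  host 5: 180 = 180
  host 6: 170 = 170
  host 7: 160 = 160
  host 8: 150 = 150
This matches the lower bound, so 8 is optimal.

8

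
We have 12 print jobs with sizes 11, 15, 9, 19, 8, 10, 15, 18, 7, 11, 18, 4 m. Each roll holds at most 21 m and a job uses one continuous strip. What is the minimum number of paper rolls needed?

Total = 19 + 18 + 18 + 15 + 15 + 11 + 11 + 10 + 9 + 8 + 7 + 4 = 145 m.
Lower bound: ⌈145/21⌉ = 7 paper rolls.
A packing using 8 paper rolls:
  roll 1: 19 = 19
  roll 2: 18 = 18
  roll 3: 18 = 18
  roll 4: 15 + 4 = 19
  roll 5: 15 = 15
  roll 6: 11 + 10 = 21
  roll 7: 11 + 9 = 20
  roll 8: 8 + 7 = 15
No arrangement into 7 paper rolls stays within capacity, so 8 is optimal.

8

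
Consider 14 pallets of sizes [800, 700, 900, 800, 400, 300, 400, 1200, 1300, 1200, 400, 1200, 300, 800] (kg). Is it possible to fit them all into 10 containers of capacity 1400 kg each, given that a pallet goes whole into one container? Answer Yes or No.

A valid assignment using 9 containers:
  container 1: 1300 = 1300
  container 2: 1200 = 1200
  container 3: 1200 = 1200
  container 4: 1200 = 1200
  container 5: 900 + 400 = 1300
  container 6: 800 + 400 = 1200
  container 7: 800 + 400 = 1200
  container 8: 800 + 300 + 300 = 1400
  container 9: 700 = 700
That uses only 9 ≤ 10, so 10 containers are enough.

Yes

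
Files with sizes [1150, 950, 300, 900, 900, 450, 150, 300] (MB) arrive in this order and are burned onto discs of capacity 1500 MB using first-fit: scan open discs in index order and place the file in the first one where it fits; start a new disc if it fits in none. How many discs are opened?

  1150 → disc 1 (new)  [load 1150/1500]
  950 → disc 2 (new)  [load 950/1500]
  300 → disc 1  [load 1450/1500]
  900 → disc 3 (new)  [load 900/1500]
  900 → disc 4 (new)  [load 900/1500]
  450 → disc 2  [load 1400/1500]
  150 → disc 3  [load 1050/1500]
  300 → disc 3  [load 1350/1500]
4 discs opened.

4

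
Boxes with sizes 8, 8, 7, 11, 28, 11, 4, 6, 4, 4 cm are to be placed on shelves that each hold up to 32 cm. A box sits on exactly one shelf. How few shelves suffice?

Total = 28 + 11 + 11 + 8 + 8 + 7 + 6 + 4 + 4 + 4 = 91 cm.
Lower bound: ⌈91/32⌉ = 3 shelves.
A packing using 3 shelves:
  shelf 1: 28 + 4 = 32
  shelf 2: 11 + 11 + 8 = 30
  shelf 3: 8 + 7 + 6 + 4 + 4 = 29
This matches the lower bound, so 3 is optimal.

3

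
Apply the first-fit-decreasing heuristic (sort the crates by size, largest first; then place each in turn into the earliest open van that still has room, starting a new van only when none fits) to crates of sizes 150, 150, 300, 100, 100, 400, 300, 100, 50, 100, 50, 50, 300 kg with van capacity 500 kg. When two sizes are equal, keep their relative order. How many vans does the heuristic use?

Sorted descending: 400, 300, 300, 300, 150, 150, 100, 100, 100, 100, 50, 50, 50.
  400 → van 1 (new)  [load 400/500]
  300 → van 2 (new)  [load 300/500]
  300 → van 3 (new)  [load 300/500]
  300 → van 4 (new)  [load 300/500]
  150 → van 2  [load 450/500]
  150 → van 3  [load 450/500]
  100 → van 1  [load 500/500]
  100 → van 4  [load 400/500]
  100 → van 4  [load 500/500]
  100 → van 5 (new)  [load 100/500]
  50 → van 2  [load 500/500]
  50 → van 3  [load 500/500]
  50 → van 5  [load 150/500]
5 vans opened.

5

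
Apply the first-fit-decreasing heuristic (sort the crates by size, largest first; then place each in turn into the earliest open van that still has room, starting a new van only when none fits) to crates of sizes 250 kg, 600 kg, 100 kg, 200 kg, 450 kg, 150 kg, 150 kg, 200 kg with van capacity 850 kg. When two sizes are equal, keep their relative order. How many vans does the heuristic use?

Sorted descending: 600, 450, 250, 200, 200, 150, 150, 100.
  600 → van 1 (new)  [load 600/850]
  450 → van 2 (new)  [load 450/850]
  250 → van 1  [load 850/850]
  200 → van 2  [load 650/850]
  200 → van 2  [load 850/850]
  150 → van 3 (new)  [load 150/850]
  150 → van 3  [load 300/850]
  100 → van 3  [load 400/850]
3 vans opened.

3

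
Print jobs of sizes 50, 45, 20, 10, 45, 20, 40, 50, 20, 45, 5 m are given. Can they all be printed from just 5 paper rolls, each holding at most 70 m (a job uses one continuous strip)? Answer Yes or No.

No

Total = 350 m; ⌈350/70⌉ = 5.
6 print jobs each exceed half the capacity and cannot share a roll, forcing at least 6 paper rolls.
At least 6 paper rolls are required, but only 5 are allowed.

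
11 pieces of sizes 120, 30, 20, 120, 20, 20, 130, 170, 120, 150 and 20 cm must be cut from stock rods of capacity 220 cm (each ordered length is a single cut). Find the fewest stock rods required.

6

Total = 170 + 150 + 130 + 120 + 120 + 120 + 30 + 20 + 20 + 20 + 20 = 920 cm.
Lower bound: ⌈920/220⌉ = 5 stock rods.
Also, 6 pieces each exceed 110 cm, and no two of those can share a stock rod, so at least 6 stock rods are needed.
A packing using 6 stock rods:
  stock rod 1: 170 + 30 + 20 = 220
  stock rod 2: 150 + 20 + 20 + 20 = 210
  stock rod 3: 130 = 130
  stock rod 4: 120 = 120
  stock rod 5: 120 = 120
  stock rod 6: 120 = 120
This matches the lower bound, so 6 is optimal.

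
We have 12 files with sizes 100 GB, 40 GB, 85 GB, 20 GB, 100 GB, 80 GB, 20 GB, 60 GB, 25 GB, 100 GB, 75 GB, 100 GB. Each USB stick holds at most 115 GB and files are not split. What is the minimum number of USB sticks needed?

Total = 100 + 100 + 100 + 100 + 85 + 80 + 75 + 60 + 40 + 25 + 20 + 20 = 805 GB.
Lower bound: ⌈805/115⌉ = 7 USB sticks.
Also, 8 files each exceed 115/2 GB, and no two of those can share a USB stick, so at least 8 USB sticks are needed.
A packing using 8 USB sticks:
  USB stick 1: 100 = 100
  USB stick 2: 100 = 100
  USB stick 3: 100 = 100
  USB stick 4: 100 = 100
  USB stick 5: 85 + 25 = 110
  USB stick 6: 80 + 20 = 100
  USB stick 7: 75 + 40 = 115
  USB stick 8: 60 + 20 = 80
This matches the lower bound, so 8 is optimal.

8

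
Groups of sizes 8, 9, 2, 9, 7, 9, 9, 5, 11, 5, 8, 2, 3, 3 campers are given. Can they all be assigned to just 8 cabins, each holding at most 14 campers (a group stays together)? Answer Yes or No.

Yes

A valid assignment using 8 cabins:
  cabin 1: 11 + 3 = 14
  cabin 2: 9 + 5 = 14
  cabin 3: 9 + 5 = 14
  cabin 4: 9 + 3 + 2 = 14
  cabin 5: 9 + 2 = 11
  cabin 6: 8 = 8
  cabin 7: 8 = 8
  cabin 8: 7 = 7
Every load is within 14 campers, so 8 cabins suffice.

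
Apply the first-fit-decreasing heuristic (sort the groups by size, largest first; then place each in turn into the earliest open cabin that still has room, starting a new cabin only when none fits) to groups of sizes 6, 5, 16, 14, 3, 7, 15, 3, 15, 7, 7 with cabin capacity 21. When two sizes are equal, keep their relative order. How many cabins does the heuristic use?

5

Sorted descending: 16, 15, 15, 14, 7, 7, 7, 6, 5, 3, 3.
  16 → cabin 1 (new)  [load 16/21]
  15 → cabin 2 (new)  [load 15/21]
  15 → cabin 3 (new)  [load 15/21]
  14 → cabin 4 (new)  [load 14/21]
  7 → cabin 4  [load 21/21]
  7 → cabin 5 (new)  [load 7/21]
  7 → cabin 5  [load 14/21]
  6 → cabin 2  [load 21/21]
  5 → cabin 1  [load 21/21]
  3 → cabin 3  [load 18/21]
  3 → cabin 3  [load 21/21]
5 cabins opened.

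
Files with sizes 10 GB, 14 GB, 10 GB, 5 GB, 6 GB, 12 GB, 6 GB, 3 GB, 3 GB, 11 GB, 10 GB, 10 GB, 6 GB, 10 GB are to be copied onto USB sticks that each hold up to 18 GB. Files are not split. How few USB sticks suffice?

Total = 14 + 12 + 11 + 10 + 10 + 10 + 10 + 10 + 6 + 6 + 6 + 5 + 3 + 3 = 116 GB.
Lower bound: ⌈116/18⌉ = 7 USB sticks.
Also, 8 files each exceed 9 GB, and no two of those can share a USB stick, so at least 8 USB sticks are needed.
A packing using 8 USB sticks:
  USB stick 1: 14 + 3 = 17
  USB stick 2: 12 + 6 = 18
  USB stick 3: 11 + 6 = 17
  USB stick 4: 10 + 6 = 16
  USB stick 5: 10 + 5 + 3 = 18
  USB stick 6: 10 = 10
  USB stick 7: 10 = 10
  USB stick 8: 10 = 10
This matches the lower bound, so 8 is optimal.

8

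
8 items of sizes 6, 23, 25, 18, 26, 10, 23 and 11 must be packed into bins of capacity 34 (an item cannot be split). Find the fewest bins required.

5

Total = 26 + 25 + 23 + 23 + 18 + 11 + 10 + 6 = 142.
Lower bound: ⌈142/34⌉ = 5 bins.
A packing using 5 bins:
  bin 1: 26 + 6 = 32
  bin 2: 25 = 25
  bin 3: 23 + 11 = 34
  bin 4: 23 + 10 = 33
  bin 5: 18 = 18
This matches the lower bound, so 5 is optimal.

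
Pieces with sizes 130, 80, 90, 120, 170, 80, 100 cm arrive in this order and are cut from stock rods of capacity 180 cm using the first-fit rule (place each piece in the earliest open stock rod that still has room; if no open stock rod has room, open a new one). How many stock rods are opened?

5

  130 → stock rod 1 (new)  [load 130/180]
  80 → stock rod 2 (new)  [load 80/180]
  90 → stock rod 2  [load 170/180]
  120 → stock rod 3 (new)  [load 120/180]
  170 → stock rod 4 (new)  [load 170/180]
  80 → stock rod 5 (new)  [load 80/180]
  100 → stock rod 5  [load 180/180]
5 stock rods opened.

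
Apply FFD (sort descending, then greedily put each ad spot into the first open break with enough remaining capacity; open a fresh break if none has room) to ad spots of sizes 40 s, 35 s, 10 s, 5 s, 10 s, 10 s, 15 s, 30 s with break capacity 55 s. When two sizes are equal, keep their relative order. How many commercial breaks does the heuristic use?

3

Sorted descending: 40, 35, 30, 15, 10, 10, 10, 5.
  40 → break 1 (new)  [load 40/55]
  35 → break 2 (new)  [load 35/55]
  30 → break 3 (new)  [load 30/55]
  15 → break 1  [load 55/55]
  10 → break 2  [load 45/55]
  10 → break 2  [load 55/55]
  10 → break 3  [load 40/55]
  5 → break 3  [load 45/55]
3 commercial breaks opened.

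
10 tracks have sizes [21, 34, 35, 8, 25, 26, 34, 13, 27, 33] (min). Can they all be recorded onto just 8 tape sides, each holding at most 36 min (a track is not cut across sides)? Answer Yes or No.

A valid assignment using 8 tape sides:
  side 1: 35 = 35
  side 2: 34 = 34
  side 3: 34 = 34
  side 4: 33 = 33
  side 5: 27 + 8 = 35
  side 6: 26 = 26
  side 7: 25 = 25
  side 8: 21 + 13 = 34
Every load is within 36 min, so 8 tape sides suffice.

Yes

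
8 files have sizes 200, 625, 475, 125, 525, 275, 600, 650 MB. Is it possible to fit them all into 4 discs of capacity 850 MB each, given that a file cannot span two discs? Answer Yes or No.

Total = 3475 MB; ⌈3475/850⌉ = 5.
At least 5 discs are required, but only 4 are allowed.

No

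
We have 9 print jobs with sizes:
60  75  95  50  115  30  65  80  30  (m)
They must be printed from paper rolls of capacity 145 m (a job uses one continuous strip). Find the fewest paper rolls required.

Total = 115 + 95 + 80 + 75 + 65 + 60 + 50 + 30 + 30 = 600 m.
Lower bound: ⌈600/145⌉ = 5 paper rolls.
A packing using 5 paper rolls:
  roll 1: 115 + 30 = 145
  roll 2: 95 + 50 = 145
  roll 3: 80 + 65 = 145
  roll 4: 75 + 60 = 135
  roll 5: 30 = 30
This matches the lower bound, so 5 is optimal.

5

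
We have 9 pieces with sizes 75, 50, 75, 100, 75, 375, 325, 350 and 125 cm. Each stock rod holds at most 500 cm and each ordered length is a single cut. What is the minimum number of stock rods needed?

Total = 375 + 350 + 325 + 125 + 100 + 75 + 75 + 75 + 50 = 1550 cm.
Lower bound: ⌈1550/500⌉ = 4 stock rods.
A packing using 4 stock rods:
  stock rod 1: 375 + 125 = 500
  stock rod 2: 350 + 100 + 50 = 500
  stock rod 3: 325 + 75 + 75 = 475
  stock rod 4: 75 = 75
This matches the lower bound, so 4 is optimal.

4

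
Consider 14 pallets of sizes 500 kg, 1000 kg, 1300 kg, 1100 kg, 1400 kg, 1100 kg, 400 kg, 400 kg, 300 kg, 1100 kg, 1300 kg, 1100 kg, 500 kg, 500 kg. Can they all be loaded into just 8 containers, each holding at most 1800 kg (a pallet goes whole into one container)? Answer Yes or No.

A valid assignment using 8 containers:
  container 1: 1400 + 400 = 1800
  container 2: 1300 + 500 = 1800
  container 3: 1300 + 500 = 1800
  container 4: 1100 + 500 = 1600
  container 5: 1100 + 400 + 300 = 1800
  container 6: 1100 = 1100
  container 7: 1100 = 1100
  container 8: 1000 = 1000
Every load is within 1800 kg, so 8 containers suffice.

Yes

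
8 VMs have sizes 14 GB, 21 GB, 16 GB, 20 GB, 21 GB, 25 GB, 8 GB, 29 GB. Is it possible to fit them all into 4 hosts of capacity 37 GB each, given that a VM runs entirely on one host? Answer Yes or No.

Total = 154 GB; ⌈154/37⌉ = 5.
At least 5 hosts are required, but only 4 are allowed.

No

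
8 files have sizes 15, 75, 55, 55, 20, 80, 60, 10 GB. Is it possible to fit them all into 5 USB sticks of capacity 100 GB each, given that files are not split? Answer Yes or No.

A valid assignment using 5 USB sticks:
  USB stick 1: 80 + 20 = 100
  USB stick 2: 75 + 15 + 10 = 100
  USB stick 3: 60 = 60
  USB stick 4: 55 = 55
  USB stick 5: 55 = 55
Every load is within 100 GB, so 5 USB sticks suffice.

Yes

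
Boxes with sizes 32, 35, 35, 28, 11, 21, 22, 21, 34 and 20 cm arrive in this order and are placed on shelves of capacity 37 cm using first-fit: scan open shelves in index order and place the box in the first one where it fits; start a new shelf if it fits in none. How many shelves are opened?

9

  32 → shelf 1 (new)  [load 32/37]
  35 → shelf 2 (new)  [load 35/37]
  35 → shelf 3 (new)  [load 35/37]
  28 → shelf 4 (new)  [load 28/37]
  11 → shelf 5 (new)  [load 11/37]
  21 → shelf 5  [load 32/37]
  22 → shelf 6 (new)  [load 22/37]
  21 → shelf 7 (new)  [load 21/37]
  34 → shelf 8 (new)  [load 34/37]
  20 → shelf 9 (new)  [load 20/37]
9 shelves opened.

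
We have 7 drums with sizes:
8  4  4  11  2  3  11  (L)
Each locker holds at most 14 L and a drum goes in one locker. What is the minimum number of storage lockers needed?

Total = 11 + 11 + 8 + 4 + 4 + 3 + 2 = 43 L.
Lower bound: ⌈43/14⌉ = 4 storage lockers.
A packing using 4 storage lockers:
  locker 1: 11 + 3 = 14
  locker 2: 11 + 2 = 13
  locker 3: 8 + 4 = 12
  locker 4: 4 = 4
This matches the lower bound, so 4 is optimal.

4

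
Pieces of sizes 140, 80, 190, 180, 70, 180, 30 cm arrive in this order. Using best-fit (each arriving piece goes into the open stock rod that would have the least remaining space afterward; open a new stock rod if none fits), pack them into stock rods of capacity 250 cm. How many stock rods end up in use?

4

  140 → stock rod 1 (new)  [load 140/250]
  80 → stock rod 1  [load 220/250]
  190 → stock rod 2 (new)  [load 190/250]
  180 → stock rod 3 (new)  [load 180/250]
  70 → stock rod 3  [load 250/250]
  180 → stock rod 4 (new)  [load 180/250]
  30 → stock rod 1  [load 250/250]
4 stock rods opened.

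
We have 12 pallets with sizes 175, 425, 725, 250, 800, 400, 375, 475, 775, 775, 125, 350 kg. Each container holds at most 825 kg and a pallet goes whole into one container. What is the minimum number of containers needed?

Total = 800 + 775 + 775 + 725 + 475 + 425 + 400 + 375 + 350 + 250 + 175 + 125 = 5650 kg.
Lower bound: ⌈5650/825⌉ = 7 containers.
A packing using 8 containers:
  container 1: 800 = 800
  container 2: 775 = 775
  container 3: 775 = 775
  container 4: 725 = 725
  container 5: 475 + 350 = 825
  container 6: 425 + 400 = 825
  container 7: 375 + 250 + 175 = 800
  container 8: 125 = 125
No arrangement into 7 containers stays within capacity, so 8 is optimal.

8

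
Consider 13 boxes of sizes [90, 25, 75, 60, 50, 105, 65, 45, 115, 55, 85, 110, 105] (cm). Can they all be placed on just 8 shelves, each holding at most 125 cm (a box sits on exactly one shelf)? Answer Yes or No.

Total = 985 cm; ⌈985/125⌉ = 8.
The bound of 8 does not rule out 8, but exhaustive search shows no assignment into 8 shelves of capacity 125 cm exists — the minimum is 9.

No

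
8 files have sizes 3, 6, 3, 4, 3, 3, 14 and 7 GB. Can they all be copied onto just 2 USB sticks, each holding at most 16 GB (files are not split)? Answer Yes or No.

Total = 43 GB; ⌈43/16⌉ = 3.
At least 3 USB sticks are required, but only 2 are allowed.

No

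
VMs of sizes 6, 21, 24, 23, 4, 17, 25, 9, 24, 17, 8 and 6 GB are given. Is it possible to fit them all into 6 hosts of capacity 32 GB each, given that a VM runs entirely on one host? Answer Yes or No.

No

Total = 184 GB; ⌈184/32⌉ = 6.
7 VMs each exceed half the capacity and cannot share a host, forcing at least 7 hosts.
At least 7 hosts are required, but only 6 are allowed.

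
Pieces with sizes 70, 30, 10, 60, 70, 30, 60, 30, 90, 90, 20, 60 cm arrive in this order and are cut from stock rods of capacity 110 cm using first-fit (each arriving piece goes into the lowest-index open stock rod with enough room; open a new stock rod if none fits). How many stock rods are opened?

  70 → stock rod 1 (new)  [load 70/110]
  30 → stock rod 1  [load 100/110]
  10 → stock rod 1  [load 110/110]
  60 → stock rod 2 (new)  [load 60/110]
  70 → stock rod 3 (new)  [load 70/110]
  30 → stock rod 2  [load 90/110]
  60 → stock rod 4 (new)  [load 60/110]
  30 → stock rod 3  [load 100/110]
  90 → stock rod 5 (new)  [load 90/110]
  90 → stock rod 6 (new)  [load 90/110]
  20 → stock rod 2  [load 110/110]
  60 → stock rod 7 (new)  [load 60/110]
7 stock rods opened.

7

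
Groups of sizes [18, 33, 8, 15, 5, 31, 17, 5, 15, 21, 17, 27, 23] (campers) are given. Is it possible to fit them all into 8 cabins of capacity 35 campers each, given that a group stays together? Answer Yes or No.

Yes

A valid assignment using 8 cabins:
  cabin 1: 33 = 33
  cabin 2: 31 = 31
  cabin 3: 27 + 8 = 35
  cabin 4: 23 + 5 + 5 = 33
  cabin 5: 21 = 21
  cabin 6: 18 + 17 = 35
  cabin 7: 17 + 15 = 32
  cabin 8: 15 = 15
Every load is within 35 campers, so 8 cabins suffice.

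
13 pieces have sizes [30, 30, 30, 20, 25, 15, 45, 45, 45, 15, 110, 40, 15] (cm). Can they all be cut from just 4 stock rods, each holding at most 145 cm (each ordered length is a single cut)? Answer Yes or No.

A valid assignment using 4 stock rods:
  stock rod 1: 110 + 30 = 140
  stock rod 2: 45 + 45 + 45 = 135
  stock rod 3: 40 + 30 + 30 + 25 + 20 = 145
  stock rod 4: 15 + 15 + 15 = 45
Every load is within 145 cm, so 4 stock rods suffice.

Yes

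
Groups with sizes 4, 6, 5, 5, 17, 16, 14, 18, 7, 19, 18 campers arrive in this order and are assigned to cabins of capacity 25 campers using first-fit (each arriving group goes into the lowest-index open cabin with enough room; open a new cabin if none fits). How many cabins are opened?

7

  4 → cabin 1 (new)  [load 4/25]
  6 → cabin 1  [load 10/25]
  5 → cabin 1  [load 15/25]
  5 → cabin 1  [load 20/25]
  17 → cabin 2 (new)  [load 17/25]
  16 → cabin 3 (new)  [load 16/25]
  14 → cabin 4 (new)  [load 14/25]
  18 → cabin 5 (new)  [load 18/25]
  7 → cabin 2  [load 24/25]
  19 → cabin 6 (new)  [load 19/25]
  18 → cabin 7 (new)  [load 18/25]
7 cabins opened.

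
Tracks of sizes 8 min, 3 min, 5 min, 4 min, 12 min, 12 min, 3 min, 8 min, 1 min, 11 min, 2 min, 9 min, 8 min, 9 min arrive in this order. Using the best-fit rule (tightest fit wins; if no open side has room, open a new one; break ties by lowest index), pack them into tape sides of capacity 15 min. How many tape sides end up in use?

  8 → side 1 (new)  [load 8/15]
  3 → side 1  [load 11/15]
  5 → side 2 (new)  [load 5/15]
  4 → side 1  [load 15/15]
  12 → side 3 (new)  [load 12/15]
  12 → side 4 (new)  [load 12/15]
  3 → side 3  [load 15/15]
  8 → side 2  [load 13/15]
  1 → side 2  [load 14/15]
  11 → side 5 (new)  [load 11/15]
  2 → side 4  [load 14/15]
  9 → side 6 (new)  [load 9/15]
  8 → side 7 (new)  [load 8/15]
  9 → side 8 (new)  [load 9/15]
8 tape sides opened.

8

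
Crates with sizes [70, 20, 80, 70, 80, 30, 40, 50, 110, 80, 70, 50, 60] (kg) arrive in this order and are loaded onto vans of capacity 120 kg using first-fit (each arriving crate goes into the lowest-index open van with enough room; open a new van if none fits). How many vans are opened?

  70 → van 1 (new)  [load 70/120]
  20 → van 1  [load 90/120]
  80 → van 2 (new)  [load 80/120]
  70 → van 3 (new)  [load 70/120]
  80 → van 4 (new)  [load 80/120]
  30 → van 1  [load 120/120]
  40 → van 2  [load 120/120]
  50 → van 3  [load 120/120]
  110 → van 5 (new)  [load 110/120]
  80 → van 6 (new)  [load 80/120]
  70 → van 7 (new)  [load 70/120]
  50 → van 7  [load 120/120]
  60 → van 8 (new)  [load 60/120]
8 vans opened.

8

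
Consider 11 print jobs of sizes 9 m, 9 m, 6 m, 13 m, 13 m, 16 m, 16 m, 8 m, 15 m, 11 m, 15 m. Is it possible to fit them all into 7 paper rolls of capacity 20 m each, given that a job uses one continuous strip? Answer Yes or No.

Total = 131 m; ⌈131/20⌉ = 7.
The bound of 7 does not rule out 7, but exhaustive search shows no assignment into 7 paper rolls of capacity 20 m exists — the minimum is 8.

No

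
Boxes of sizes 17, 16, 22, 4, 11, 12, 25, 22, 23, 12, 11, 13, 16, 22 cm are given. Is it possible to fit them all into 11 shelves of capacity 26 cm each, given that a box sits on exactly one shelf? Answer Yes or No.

Yes

A valid assignment using 11 shelves:
  shelf 1: 25 = 25
  shelf 2: 23 = 23
  shelf 3: 22 + 4 = 26
  shelf 4: 22 = 22
  shelf 5: 22 = 22
  shelf 6: 17 = 17
  shelf 7: 16 = 16
  shelf 8: 16 = 16
  shelf 9: 13 + 12 = 25
  shelf 10: 12 + 11 = 23
  shelf 11: 11 = 11
Every load is within 26 cm, so 11 shelves suffice.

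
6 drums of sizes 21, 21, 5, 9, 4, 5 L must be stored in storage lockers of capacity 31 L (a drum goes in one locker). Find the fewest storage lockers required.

Total = 21 + 21 + 9 + 5 + 5 + 4 = 65 L.
Lower bound: ⌈65/31⌉ = 3 storage lockers.
A packing using 3 storage lockers:
  locker 1: 21 + 9 = 30
  locker 2: 21 + 5 + 5 = 31
  locker 3: 4 = 4
This matches the lower bound, so 3 is optimal.

3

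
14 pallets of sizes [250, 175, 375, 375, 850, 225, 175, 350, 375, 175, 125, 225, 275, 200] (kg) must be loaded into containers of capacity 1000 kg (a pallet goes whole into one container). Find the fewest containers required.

5

Total = 850 + 375 + 375 + 375 + 350 + 275 + 250 + 225 + 225 + 200 + 175 + 175 + 175 + 125 = 4150 kg.
Lower bound: ⌈4150/1000⌉ = 5 containers.
A packing using 5 containers:
  container 1: 850 + 125 = 975
  container 2: 375 + 375 + 250 = 1000
  container 3: 375 + 350 + 275 = 1000
  container 4: 225 + 225 + 200 + 175 + 175 = 1000
  container 5: 175 = 175
This matches the lower bound, so 5 is optimal.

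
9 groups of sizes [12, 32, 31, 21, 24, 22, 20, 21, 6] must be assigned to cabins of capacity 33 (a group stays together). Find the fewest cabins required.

Total = 32 + 31 + 24 + 22 + 21 + 21 + 20 + 12 + 6 = 189.
Lower bound: ⌈189/33⌉ = 6 cabins.
Also, 7 groups each exceed 33/2, and no two of those can share a cabin, so at least 7 cabins are needed.
A packing using 7 cabins:
  cabin 1: 32 = 32
  cabin 2: 31 = 31
  cabin 3: 24 + 6 = 30
  cabin 4: 22 = 22
  cabin 5: 21 + 12 = 33
  cabin 6: 21 = 21
  cabin 7: 20 = 20
This matches the lower bound, so 7 is optimal.

7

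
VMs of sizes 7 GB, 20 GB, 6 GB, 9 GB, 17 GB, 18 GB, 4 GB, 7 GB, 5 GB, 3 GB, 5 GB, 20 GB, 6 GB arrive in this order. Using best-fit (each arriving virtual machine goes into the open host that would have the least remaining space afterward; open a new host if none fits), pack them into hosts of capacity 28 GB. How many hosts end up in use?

  7 → host 1 (new)  [load 7/28]
  20 → host 1  [load 27/28]
  6 → host 2 (new)  [load 6/28]
  9 → host 2  [load 15/28]
  17 → host 3 (new)  [load 17/28]
  18 → host 4 (new)  [load 18/28]
  4 → host 4  [load 22/28]
  7 → host 3  [load 24/28]
  5 → host 4  [load 27/28]
  3 → host 3  [load 27/28]
  5 → host 2  [load 20/28]
  20 → host 5 (new)  [load 20/28]
  6 → host 2  [load 26/28]
5 hosts opened.

5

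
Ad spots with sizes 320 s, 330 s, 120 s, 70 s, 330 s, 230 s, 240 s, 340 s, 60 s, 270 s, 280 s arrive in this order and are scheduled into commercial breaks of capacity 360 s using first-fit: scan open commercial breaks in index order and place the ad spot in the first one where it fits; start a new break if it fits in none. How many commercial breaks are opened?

  320 → break 1 (new)  [load 320/360]
  330 → break 2 (new)  [load 330/360]
  120 → break 3 (new)  [load 120/360]
  70 → break 3  [load 190/360]
  330 → break 4 (new)  [load 330/360]
  230 → break 5 (new)  [load 230/360]
  240 → break 6 (new)  [load 240/360]
  340 → break 7 (new)  [load 340/360]
  60 → break 3  [load 250/360]
  270 → break 8 (new)  [load 270/360]
  280 → break 9 (new)  [load 280/360]
9 commercial breaks opened.

9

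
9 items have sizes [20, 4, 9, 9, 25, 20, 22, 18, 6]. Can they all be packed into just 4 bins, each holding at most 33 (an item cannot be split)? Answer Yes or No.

Total = 133; ⌈133/33⌉ = 5.
At least 5 bins are required, but only 4 are allowed.

No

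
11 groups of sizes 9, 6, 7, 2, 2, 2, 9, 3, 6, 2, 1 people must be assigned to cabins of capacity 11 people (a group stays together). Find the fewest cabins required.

Total = 9 + 9 + 7 + 6 + 6 + 3 + 2 + 2 + 2 + 2 + 1 = 49 people.
Lower bound: ⌈49/11⌉ = 5 cabins.
A packing using 5 cabins:
  cabin 1: 9 + 2 = 11
  cabin 2: 9 + 2 = 11
  cabin 3: 7 + 3 + 1 = 11
  cabin 4: 6 + 2 + 2 = 10
  cabin 5: 6 = 6
This matches the lower bound, so 5 is optimal.

5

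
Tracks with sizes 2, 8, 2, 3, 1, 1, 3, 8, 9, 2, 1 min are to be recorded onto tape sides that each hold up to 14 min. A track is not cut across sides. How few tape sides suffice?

Total = 9 + 8 + 8 + 3 + 3 + 2 + 2 + 2 + 1 + 1 + 1 = 40 min.
Lower bound: ⌈40/14⌉ = 3 tape sides.
A packing using 3 tape sides:
  side 1: 9 + 3 + 2 = 14
  side 2: 8 + 3 + 2 + 1 = 14
  side 3: 8 + 2 + 1 + 1 = 12
This matches the lower bound, so 3 is optimal.

3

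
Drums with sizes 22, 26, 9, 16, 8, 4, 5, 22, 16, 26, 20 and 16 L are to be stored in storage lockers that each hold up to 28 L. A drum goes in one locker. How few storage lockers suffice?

Total = 26 + 26 + 22 + 22 + 20 + 16 + 16 + 16 + 9 + 8 + 5 + 4 = 190 L.
Lower bound: ⌈190/28⌉ = 7 storage lockers.
Also, 8 drums each exceed 14 L, and no two of those can share a locker, so at least 8 storage lockers are needed.
A packing using 8 storage lockers:
  locker 1: 26 = 26
  locker 2: 26 = 26
  locker 3: 22 + 5 = 27
  locker 4: 22 + 4 = 26
  locker 5: 20 + 8 = 28
  locker 6: 16 + 9 = 25
  locker 7: 16 = 16
  locker 8: 16 = 16
This matches the lower bound, so 8 is optimal.

8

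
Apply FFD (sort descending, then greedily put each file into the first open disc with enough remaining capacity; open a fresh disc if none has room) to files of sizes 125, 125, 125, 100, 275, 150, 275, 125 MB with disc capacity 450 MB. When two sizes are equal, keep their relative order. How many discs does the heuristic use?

Sorted descending: 275, 275, 150, 125, 125, 125, 125, 100.
  275 → disc 1 (new)  [load 275/450]
  275 → disc 2 (new)  [load 275/450]
  150 → disc 1  [load 425/450]
  125 → disc 2  [load 400/450]
  125 → disc 3 (new)  [load 125/450]
  125 → disc 3  [load 250/450]
  125 → disc 3  [load 375/450]
  100 → disc 4 (new)  [load 100/450]
4 discs opened.

4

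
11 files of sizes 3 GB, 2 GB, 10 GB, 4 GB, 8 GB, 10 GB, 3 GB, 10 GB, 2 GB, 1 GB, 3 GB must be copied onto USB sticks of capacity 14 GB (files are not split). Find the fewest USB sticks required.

4

Total = 10 + 10 + 10 + 8 + 4 + 3 + 3 + 3 + 2 + 2 + 1 = 56 GB.
Lower bound: ⌈56/14⌉ = 4 USB sticks.
A packing using 4 USB sticks:
  USB stick 1: 10 + 4 = 14
  USB stick 2: 10 + 3 + 1 = 14
  USB stick 3: 10 + 2 + 2 = 14
  USB stick 4: 8 + 3 + 3 = 14
This matches the lower bound, so 4 is optimal.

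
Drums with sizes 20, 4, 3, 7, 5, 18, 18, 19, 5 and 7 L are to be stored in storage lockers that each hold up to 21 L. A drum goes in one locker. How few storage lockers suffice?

6

Total = 20 + 19 + 18 + 18 + 7 + 7 + 5 + 5 + 4 + 3 = 106 L.
Lower bound: ⌈106/21⌉ = 6 storage lockers.
A packing using 6 storage lockers:
  locker 1: 20 = 20
  locker 2: 19 = 19
  locker 3: 18 + 3 = 21
  locker 4: 18 = 18
  locker 5: 7 + 7 + 5 = 19
  locker 6: 5 + 4 = 9
This matches the lower bound, so 6 is optimal.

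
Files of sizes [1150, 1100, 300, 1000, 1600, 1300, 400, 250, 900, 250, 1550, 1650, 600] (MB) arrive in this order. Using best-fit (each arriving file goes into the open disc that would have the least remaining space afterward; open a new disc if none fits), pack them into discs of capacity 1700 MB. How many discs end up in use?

  1150 → disc 1 (new)  [load 1150/1700]
  1100 → disc 2 (new)  [load 1100/1700]
  300 → disc 1  [load 1450/1700]
  1000 → disc 3 (new)  [load 1000/1700]
  1600 → disc 4 (new)  [load 1600/1700]
  1300 → disc 5 (new)  [load 1300/1700]
  400 → disc 5  [load 1700/1700]
  250 → disc 1  [load 1700/1700]
  900 → disc 6 (new)  [load 900/1700]
  250 → disc 2  [load 1350/1700]
  1550 → disc 7 (new)  [load 1550/1700]
  1650 → disc 8 (new)  [load 1650/1700]
  600 → disc 3  [load 1600/1700]
8 discs opened.

8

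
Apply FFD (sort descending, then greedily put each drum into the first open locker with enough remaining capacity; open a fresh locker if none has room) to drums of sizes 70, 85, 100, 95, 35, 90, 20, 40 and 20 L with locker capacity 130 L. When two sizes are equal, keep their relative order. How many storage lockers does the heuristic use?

Sorted descending: 100, 95, 90, 85, 70, 40, 35, 20, 20.
  100 → locker 1 (new)  [load 100/130]
  95 → locker 2 (new)  [load 95/130]
  90 → locker 3 (new)  [load 90/130]
  85 → locker 4 (new)  [load 85/130]
  70 → locker 5 (new)  [load 70/130]
  40 → locker 3  [load 130/130]
  35 → locker 2  [load 130/130]
  20 → locker 1  [load 120/130]
  20 → locker 4  [load 105/130]
5 storage lockers opened.

5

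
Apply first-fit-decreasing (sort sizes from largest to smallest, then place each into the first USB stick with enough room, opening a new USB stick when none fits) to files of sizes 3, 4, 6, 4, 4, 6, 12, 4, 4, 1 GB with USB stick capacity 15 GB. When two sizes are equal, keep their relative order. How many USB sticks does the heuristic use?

4

Sorted descending: 12, 6, 6, 4, 4, 4, 4, 4, 3, 1.
  12 → USB stick 1 (new)  [load 12/15]
  6 → USB stick 2 (new)  [load 6/15]
  6 → USB stick 2  [load 12/15]
  4 → USB stick 3 (new)  [load 4/15]
  4 → USB stick 3  [load 8/15]
  4 → USB stick 3  [load 12/15]
  4 → USB stick 4 (new)  [load 4/15]
  4 → USB stick 4  [load 8/15]
  3 → USB stick 1  [load 15/15]
  1 → USB stick 2  [load 13/15]
4 USB sticks opened.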